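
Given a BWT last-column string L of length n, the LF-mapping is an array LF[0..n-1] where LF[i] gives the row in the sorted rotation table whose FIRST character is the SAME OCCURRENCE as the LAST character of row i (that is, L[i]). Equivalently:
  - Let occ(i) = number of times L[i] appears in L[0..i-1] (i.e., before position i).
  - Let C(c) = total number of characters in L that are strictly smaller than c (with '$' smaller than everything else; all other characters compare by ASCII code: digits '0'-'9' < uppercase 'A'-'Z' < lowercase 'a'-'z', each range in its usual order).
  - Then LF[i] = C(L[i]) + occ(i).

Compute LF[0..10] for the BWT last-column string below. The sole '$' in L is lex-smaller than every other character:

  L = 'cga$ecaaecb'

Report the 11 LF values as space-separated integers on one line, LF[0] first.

Answer: 5 10 1 0 8 6 2 3 9 7 4

Derivation:
Char counts: '$':1, 'a':3, 'b':1, 'c':3, 'e':2, 'g':1
C (first-col start): C('$')=0, C('a')=1, C('b')=4, C('c')=5, C('e')=8, C('g')=10
L[0]='c': occ=0, LF[0]=C('c')+0=5+0=5
L[1]='g': occ=0, LF[1]=C('g')+0=10+0=10
L[2]='a': occ=0, LF[2]=C('a')+0=1+0=1
L[3]='$': occ=0, LF[3]=C('$')+0=0+0=0
L[4]='e': occ=0, LF[4]=C('e')+0=8+0=8
L[5]='c': occ=1, LF[5]=C('c')+1=5+1=6
L[6]='a': occ=1, LF[6]=C('a')+1=1+1=2
L[7]='a': occ=2, LF[7]=C('a')+2=1+2=3
L[8]='e': occ=1, LF[8]=C('e')+1=8+1=9
L[9]='c': occ=2, LF[9]=C('c')+2=5+2=7
L[10]='b': occ=0, LF[10]=C('b')+0=4+0=4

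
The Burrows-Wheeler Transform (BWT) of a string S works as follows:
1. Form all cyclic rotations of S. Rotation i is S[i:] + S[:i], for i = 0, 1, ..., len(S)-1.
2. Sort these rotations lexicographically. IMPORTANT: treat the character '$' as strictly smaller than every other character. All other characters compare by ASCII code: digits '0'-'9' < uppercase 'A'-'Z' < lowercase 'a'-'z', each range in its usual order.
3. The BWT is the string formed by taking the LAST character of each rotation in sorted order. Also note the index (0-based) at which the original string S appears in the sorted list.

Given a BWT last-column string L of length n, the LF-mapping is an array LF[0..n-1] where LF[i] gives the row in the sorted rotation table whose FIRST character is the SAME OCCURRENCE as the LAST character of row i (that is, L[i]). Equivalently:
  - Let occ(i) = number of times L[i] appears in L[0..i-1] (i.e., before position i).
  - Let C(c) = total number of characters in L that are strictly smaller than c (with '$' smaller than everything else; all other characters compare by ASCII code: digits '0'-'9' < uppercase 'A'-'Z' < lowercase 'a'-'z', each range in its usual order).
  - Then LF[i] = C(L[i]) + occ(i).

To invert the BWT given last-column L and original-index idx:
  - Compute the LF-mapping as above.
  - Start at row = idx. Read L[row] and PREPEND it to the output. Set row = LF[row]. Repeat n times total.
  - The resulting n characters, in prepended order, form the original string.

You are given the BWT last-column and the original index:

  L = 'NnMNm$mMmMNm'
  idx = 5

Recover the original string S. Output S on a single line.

LF mapping: 4 11 1 5 7 0 8 2 9 3 6 10
Walk LF starting at row 5, prepending L[row]:
  step 1: row=5, L[5]='$', prepend. Next row=LF[5]=0
  step 2: row=0, L[0]='N', prepend. Next row=LF[0]=4
  step 3: row=4, L[4]='m', prepend. Next row=LF[4]=7
  step 4: row=7, L[7]='M', prepend. Next row=LF[7]=2
  step 5: row=2, L[2]='M', prepend. Next row=LF[2]=1
  step 6: row=1, L[1]='n', prepend. Next row=LF[1]=11
  step 7: row=11, L[11]='m', prepend. Next row=LF[11]=10
  step 8: row=10, L[10]='N', prepend. Next row=LF[10]=6
  step 9: row=6, L[6]='m', prepend. Next row=LF[6]=8
  step 10: row=8, L[8]='m', prepend. Next row=LF[8]=9
  step 11: row=9, L[9]='M', prepend. Next row=LF[9]=3
  step 12: row=3, L[3]='N', prepend. Next row=LF[3]=5
Reversed output: NMmmNmnMMmN$

Answer: NMmmNmnMMmN$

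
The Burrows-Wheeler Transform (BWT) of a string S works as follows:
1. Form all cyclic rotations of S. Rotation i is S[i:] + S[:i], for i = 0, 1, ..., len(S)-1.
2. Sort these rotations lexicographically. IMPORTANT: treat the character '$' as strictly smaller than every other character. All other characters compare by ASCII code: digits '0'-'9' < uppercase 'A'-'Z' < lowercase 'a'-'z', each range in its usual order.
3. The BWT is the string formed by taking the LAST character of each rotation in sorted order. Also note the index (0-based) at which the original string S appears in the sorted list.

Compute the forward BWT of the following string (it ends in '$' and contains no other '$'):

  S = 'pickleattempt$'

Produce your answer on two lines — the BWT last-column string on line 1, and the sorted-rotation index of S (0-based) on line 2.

All 14 rotations (rotation i = S[i:]+S[:i]):
  rot[0] = pickleattempt$
  rot[1] = ickleattempt$p
  rot[2] = ckleattempt$pi
  rot[3] = kleattempt$pic
  rot[4] = leattempt$pick
  rot[5] = eattempt$pickl
  rot[6] = attempt$pickle
  rot[7] = ttempt$picklea
  rot[8] = tempt$pickleat
  rot[9] = empt$pickleatt
  rot[10] = mpt$pickleatte
  rot[11] = pt$pickleattem
  rot[12] = t$pickleattemp
  rot[13] = $pickleattempt
Sorted (with $ < everything):
  sorted[0] = $pickleattempt  (last char: 't')
  sorted[1] = attempt$pickle  (last char: 'e')
  sorted[2] = ckleattempt$pi  (last char: 'i')
  sorted[3] = eattempt$pickl  (last char: 'l')
  sorted[4] = empt$pickleatt  (last char: 't')
  sorted[5] = ickleattempt$p  (last char: 'p')
  sorted[6] = kleattempt$pic  (last char: 'c')
  sorted[7] = leattempt$pick  (last char: 'k')
  sorted[8] = mpt$pickleatte  (last char: 'e')
  sorted[9] = pickleattempt$  (last char: '$')
  sorted[10] = pt$pickleattem  (last char: 'm')
  sorted[11] = t$pickleattemp  (last char: 'p')
  sorted[12] = tempt$pickleat  (last char: 't')
  sorted[13] = ttempt$picklea  (last char: 'a')
Last column: teiltpcke$mpta
Original string S is at sorted index 9

Answer: teiltpcke$mpta
9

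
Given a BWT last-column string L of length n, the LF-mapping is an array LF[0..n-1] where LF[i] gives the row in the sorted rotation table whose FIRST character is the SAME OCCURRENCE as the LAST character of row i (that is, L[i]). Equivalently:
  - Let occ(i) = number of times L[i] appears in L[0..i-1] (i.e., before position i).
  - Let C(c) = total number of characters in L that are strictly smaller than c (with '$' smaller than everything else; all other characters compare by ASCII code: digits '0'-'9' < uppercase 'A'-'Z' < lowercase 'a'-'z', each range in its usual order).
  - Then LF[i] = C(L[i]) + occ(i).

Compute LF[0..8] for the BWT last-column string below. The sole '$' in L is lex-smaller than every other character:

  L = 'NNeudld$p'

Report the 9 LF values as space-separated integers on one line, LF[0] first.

Answer: 1 2 5 8 3 6 4 0 7

Derivation:
Char counts: '$':1, 'N':2, 'd':2, 'e':1, 'l':1, 'p':1, 'u':1
C (first-col start): C('$')=0, C('N')=1, C('d')=3, C('e')=5, C('l')=6, C('p')=7, C('u')=8
L[0]='N': occ=0, LF[0]=C('N')+0=1+0=1
L[1]='N': occ=1, LF[1]=C('N')+1=1+1=2
L[2]='e': occ=0, LF[2]=C('e')+0=5+0=5
L[3]='u': occ=0, LF[3]=C('u')+0=8+0=8
L[4]='d': occ=0, LF[4]=C('d')+0=3+0=3
L[5]='l': occ=0, LF[5]=C('l')+0=6+0=6
L[6]='d': occ=1, LF[6]=C('d')+1=3+1=4
L[7]='$': occ=0, LF[7]=C('$')+0=0+0=0
L[8]='p': occ=0, LF[8]=C('p')+0=7+0=7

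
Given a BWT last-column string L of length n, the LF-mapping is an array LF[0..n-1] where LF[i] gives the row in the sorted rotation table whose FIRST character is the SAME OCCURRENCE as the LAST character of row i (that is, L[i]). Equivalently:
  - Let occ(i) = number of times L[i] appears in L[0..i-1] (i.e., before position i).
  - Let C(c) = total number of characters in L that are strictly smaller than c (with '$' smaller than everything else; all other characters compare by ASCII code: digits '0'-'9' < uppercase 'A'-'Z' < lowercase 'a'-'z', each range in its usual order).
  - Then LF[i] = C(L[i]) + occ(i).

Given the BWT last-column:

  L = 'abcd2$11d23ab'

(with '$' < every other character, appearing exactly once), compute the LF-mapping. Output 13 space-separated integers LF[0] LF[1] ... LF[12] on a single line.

Char counts: '$':1, '1':2, '2':2, '3':1, 'a':2, 'b':2, 'c':1, 'd':2
C (first-col start): C('$')=0, C('1')=1, C('2')=3, C('3')=5, C('a')=6, C('b')=8, C('c')=10, C('d')=11
L[0]='a': occ=0, LF[0]=C('a')+0=6+0=6
L[1]='b': occ=0, LF[1]=C('b')+0=8+0=8
L[2]='c': occ=0, LF[2]=C('c')+0=10+0=10
L[3]='d': occ=0, LF[3]=C('d')+0=11+0=11
L[4]='2': occ=0, LF[4]=C('2')+0=3+0=3
L[5]='$': occ=0, LF[5]=C('$')+0=0+0=0
L[6]='1': occ=0, LF[6]=C('1')+0=1+0=1
L[7]='1': occ=1, LF[7]=C('1')+1=1+1=2
L[8]='d': occ=1, LF[8]=C('d')+1=11+1=12
L[9]='2': occ=1, LF[9]=C('2')+1=3+1=4
L[10]='3': occ=0, LF[10]=C('3')+0=5+0=5
L[11]='a': occ=1, LF[11]=C('a')+1=6+1=7
L[12]='b': occ=1, LF[12]=C('b')+1=8+1=9

Answer: 6 8 10 11 3 0 1 2 12 4 5 7 9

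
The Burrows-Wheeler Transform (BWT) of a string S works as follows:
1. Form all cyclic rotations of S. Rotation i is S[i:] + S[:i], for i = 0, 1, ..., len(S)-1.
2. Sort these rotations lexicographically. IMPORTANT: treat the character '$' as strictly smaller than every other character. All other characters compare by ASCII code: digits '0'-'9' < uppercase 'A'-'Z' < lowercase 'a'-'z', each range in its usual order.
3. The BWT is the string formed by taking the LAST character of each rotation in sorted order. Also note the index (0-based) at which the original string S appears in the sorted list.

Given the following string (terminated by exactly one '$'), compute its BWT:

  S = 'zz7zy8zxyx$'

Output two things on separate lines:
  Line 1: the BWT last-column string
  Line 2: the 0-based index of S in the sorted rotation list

All 11 rotations (rotation i = S[i:]+S[:i]):
  rot[0] = zz7zy8zxyx$
  rot[1] = z7zy8zxyx$z
  rot[2] = 7zy8zxyx$zz
  rot[3] = zy8zxyx$zz7
  rot[4] = y8zxyx$zz7z
  rot[5] = 8zxyx$zz7zy
  rot[6] = zxyx$zz7zy8
  rot[7] = xyx$zz7zy8z
  rot[8] = yx$zz7zy8zx
  rot[9] = x$zz7zy8zxy
  rot[10] = $zz7zy8zxyx
Sorted (with $ < everything):
  sorted[0] = $zz7zy8zxyx  (last char: 'x')
  sorted[1] = 7zy8zxyx$zz  (last char: 'z')
  sorted[2] = 8zxyx$zz7zy  (last char: 'y')
  sorted[3] = x$zz7zy8zxy  (last char: 'y')
  sorted[4] = xyx$zz7zy8z  (last char: 'z')
  sorted[5] = y8zxyx$zz7z  (last char: 'z')
  sorted[6] = yx$zz7zy8zx  (last char: 'x')
  sorted[7] = z7zy8zxyx$z  (last char: 'z')
  sorted[8] = zxyx$zz7zy8  (last char: '8')
  sorted[9] = zy8zxyx$zz7  (last char: '7')
  sorted[10] = zz7zy8zxyx$  (last char: '$')
Last column: xzyyzzxz87$
Original string S is at sorted index 10

Answer: xzyyzzxz87$
10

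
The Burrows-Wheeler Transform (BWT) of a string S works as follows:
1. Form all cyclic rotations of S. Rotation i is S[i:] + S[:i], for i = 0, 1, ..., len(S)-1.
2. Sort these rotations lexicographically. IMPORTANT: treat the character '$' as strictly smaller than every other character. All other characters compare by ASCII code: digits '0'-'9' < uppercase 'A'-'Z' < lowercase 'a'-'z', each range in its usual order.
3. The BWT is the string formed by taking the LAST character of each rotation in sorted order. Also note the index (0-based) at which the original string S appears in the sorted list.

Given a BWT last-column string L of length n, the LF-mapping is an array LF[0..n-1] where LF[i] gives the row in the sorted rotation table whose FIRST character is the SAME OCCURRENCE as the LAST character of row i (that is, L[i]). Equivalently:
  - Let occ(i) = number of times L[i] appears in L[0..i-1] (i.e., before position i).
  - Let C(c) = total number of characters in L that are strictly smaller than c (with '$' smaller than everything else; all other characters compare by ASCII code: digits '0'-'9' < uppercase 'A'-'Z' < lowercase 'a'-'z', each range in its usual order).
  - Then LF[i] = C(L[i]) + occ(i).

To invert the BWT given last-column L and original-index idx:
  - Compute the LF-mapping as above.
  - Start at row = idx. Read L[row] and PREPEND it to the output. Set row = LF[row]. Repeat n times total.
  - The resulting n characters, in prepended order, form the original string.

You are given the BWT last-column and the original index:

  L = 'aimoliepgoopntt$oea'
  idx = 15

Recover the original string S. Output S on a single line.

Answer: pigletonomatopoeia$

Derivation:
LF mapping: 1 6 9 11 8 7 3 15 5 12 13 16 10 17 18 0 14 4 2
Walk LF starting at row 15, prepending L[row]:
  step 1: row=15, L[15]='$', prepend. Next row=LF[15]=0
  step 2: row=0, L[0]='a', prepend. Next row=LF[0]=1
  step 3: row=1, L[1]='i', prepend. Next row=LF[1]=6
  step 4: row=6, L[6]='e', prepend. Next row=LF[6]=3
  step 5: row=3, L[3]='o', prepend. Next row=LF[3]=11
  step 6: row=11, L[11]='p', prepend. Next row=LF[11]=16
  step 7: row=16, L[16]='o', prepend. Next row=LF[16]=14
  step 8: row=14, L[14]='t', prepend. Next row=LF[14]=18
  step 9: row=18, L[18]='a', prepend. Next row=LF[18]=2
  step 10: row=2, L[2]='m', prepend. Next row=LF[2]=9
  step 11: row=9, L[9]='o', prepend. Next row=LF[9]=12
  step 12: row=12, L[12]='n', prepend. Next row=LF[12]=10
  step 13: row=10, L[10]='o', prepend. Next row=LF[10]=13
  step 14: row=13, L[13]='t', prepend. Next row=LF[13]=17
  step 15: row=17, L[17]='e', prepend. Next row=LF[17]=4
  step 16: row=4, L[4]='l', prepend. Next row=LF[4]=8
  step 17: row=8, L[8]='g', prepend. Next row=LF[8]=5
  step 18: row=5, L[5]='i', prepend. Next row=LF[5]=7
  step 19: row=7, L[7]='p', prepend. Next row=LF[7]=15
Reversed output: pigletonomatopoeia$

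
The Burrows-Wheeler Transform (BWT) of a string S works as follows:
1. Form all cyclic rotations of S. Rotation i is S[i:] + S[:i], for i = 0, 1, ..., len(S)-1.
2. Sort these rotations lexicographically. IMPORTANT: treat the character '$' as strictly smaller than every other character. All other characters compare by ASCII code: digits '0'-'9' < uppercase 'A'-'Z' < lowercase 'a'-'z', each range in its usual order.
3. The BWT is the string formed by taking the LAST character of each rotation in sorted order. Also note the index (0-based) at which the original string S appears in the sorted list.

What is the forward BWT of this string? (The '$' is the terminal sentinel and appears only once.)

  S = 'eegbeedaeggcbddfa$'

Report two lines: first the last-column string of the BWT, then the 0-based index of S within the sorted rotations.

All 18 rotations (rotation i = S[i:]+S[:i]):
  rot[0] = eegbeedaeggcbddfa$
  rot[1] = egbeedaeggcbddfa$e
  rot[2] = gbeedaeggcbddfa$ee
  rot[3] = beedaeggcbddfa$eeg
  rot[4] = eedaeggcbddfa$eegb
  rot[5] = edaeggcbddfa$eegbe
  rot[6] = daeggcbddfa$eegbee
  rot[7] = aeggcbddfa$eegbeed
  rot[8] = eggcbddfa$eegbeeda
  rot[9] = ggcbddfa$eegbeedae
  rot[10] = gcbddfa$eegbeedaeg
  rot[11] = cbddfa$eegbeedaegg
  rot[12] = bddfa$eegbeedaeggc
  rot[13] = ddfa$eegbeedaeggcb
  rot[14] = dfa$eegbeedaeggcbd
  rot[15] = fa$eegbeedaeggcbdd
  rot[16] = a$eegbeedaeggcbddf
  rot[17] = $eegbeedaeggcbddfa
Sorted (with $ < everything):
  sorted[0] = $eegbeedaeggcbddfa  (last char: 'a')
  sorted[1] = a$eegbeedaeggcbddf  (last char: 'f')
  sorted[2] = aeggcbddfa$eegbeed  (last char: 'd')
  sorted[3] = bddfa$eegbeedaeggc  (last char: 'c')
  sorted[4] = beedaeggcbddfa$eeg  (last char: 'g')
  sorted[5] = cbddfa$eegbeedaegg  (last char: 'g')
  sorted[6] = daeggcbddfa$eegbee  (last char: 'e')
  sorted[7] = ddfa$eegbeedaeggcb  (last char: 'b')
  sorted[8] = dfa$eegbeedaeggcbd  (last char: 'd')
  sorted[9] = edaeggcbddfa$eegbe  (last char: 'e')
  sorted[10] = eedaeggcbddfa$eegb  (last char: 'b')
  sorted[11] = eegbeedaeggcbddfa$  (last char: '$')
  sorted[12] = egbeedaeggcbddfa$e  (last char: 'e')
  sorted[13] = eggcbddfa$eegbeeda  (last char: 'a')
  sorted[14] = fa$eegbeedaeggcbdd  (last char: 'd')
  sorted[15] = gbeedaeggcbddfa$ee  (last char: 'e')
  sorted[16] = gcbddfa$eegbeedaeg  (last char: 'g')
  sorted[17] = ggcbddfa$eegbeedae  (last char: 'e')
Last column: afdcggebdeb$eadege
Original string S is at sorted index 11

Answer: afdcggebdeb$eadege
11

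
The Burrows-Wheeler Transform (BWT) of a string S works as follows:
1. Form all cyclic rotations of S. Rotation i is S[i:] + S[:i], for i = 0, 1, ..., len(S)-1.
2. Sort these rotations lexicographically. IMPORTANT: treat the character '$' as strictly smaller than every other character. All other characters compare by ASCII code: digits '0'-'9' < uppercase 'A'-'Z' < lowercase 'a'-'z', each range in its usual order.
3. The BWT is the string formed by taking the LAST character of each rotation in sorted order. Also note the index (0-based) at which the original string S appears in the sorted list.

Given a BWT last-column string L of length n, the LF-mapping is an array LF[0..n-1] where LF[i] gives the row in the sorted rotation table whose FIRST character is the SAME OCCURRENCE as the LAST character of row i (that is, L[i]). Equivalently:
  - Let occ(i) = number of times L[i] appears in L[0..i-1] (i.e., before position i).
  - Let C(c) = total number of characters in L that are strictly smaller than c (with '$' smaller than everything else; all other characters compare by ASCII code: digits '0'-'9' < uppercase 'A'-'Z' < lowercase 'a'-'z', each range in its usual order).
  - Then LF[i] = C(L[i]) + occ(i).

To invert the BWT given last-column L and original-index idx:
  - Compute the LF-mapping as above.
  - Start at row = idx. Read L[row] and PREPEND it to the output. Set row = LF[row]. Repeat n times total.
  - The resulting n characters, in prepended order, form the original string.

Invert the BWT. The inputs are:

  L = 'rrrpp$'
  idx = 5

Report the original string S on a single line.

LF mapping: 3 4 5 1 2 0
Walk LF starting at row 5, prepending L[row]:
  step 1: row=5, L[5]='$', prepend. Next row=LF[5]=0
  step 2: row=0, L[0]='r', prepend. Next row=LF[0]=3
  step 3: row=3, L[3]='p', prepend. Next row=LF[3]=1
  step 4: row=1, L[1]='r', prepend. Next row=LF[1]=4
  step 5: row=4, L[4]='p', prepend. Next row=LF[4]=2
  step 6: row=2, L[2]='r', prepend. Next row=LF[2]=5
Reversed output: rprpr$

Answer: rprpr$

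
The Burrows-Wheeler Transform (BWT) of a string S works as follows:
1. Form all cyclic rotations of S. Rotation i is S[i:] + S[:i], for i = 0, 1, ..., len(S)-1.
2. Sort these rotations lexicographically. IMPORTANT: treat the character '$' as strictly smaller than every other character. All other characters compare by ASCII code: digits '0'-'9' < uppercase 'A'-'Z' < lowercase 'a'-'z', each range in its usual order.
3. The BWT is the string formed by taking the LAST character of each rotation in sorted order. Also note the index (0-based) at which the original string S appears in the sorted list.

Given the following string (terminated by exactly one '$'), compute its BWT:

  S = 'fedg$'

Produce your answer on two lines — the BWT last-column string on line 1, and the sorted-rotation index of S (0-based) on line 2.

All 5 rotations (rotation i = S[i:]+S[:i]):
  rot[0] = fedg$
  rot[1] = edg$f
  rot[2] = dg$fe
  rot[3] = g$fed
  rot[4] = $fedg
Sorted (with $ < everything):
  sorted[0] = $fedg  (last char: 'g')
  sorted[1] = dg$fe  (last char: 'e')
  sorted[2] = edg$f  (last char: 'f')
  sorted[3] = fedg$  (last char: '$')
  sorted[4] = g$fed  (last char: 'd')
Last column: gef$d
Original string S is at sorted index 3

Answer: gef$d
3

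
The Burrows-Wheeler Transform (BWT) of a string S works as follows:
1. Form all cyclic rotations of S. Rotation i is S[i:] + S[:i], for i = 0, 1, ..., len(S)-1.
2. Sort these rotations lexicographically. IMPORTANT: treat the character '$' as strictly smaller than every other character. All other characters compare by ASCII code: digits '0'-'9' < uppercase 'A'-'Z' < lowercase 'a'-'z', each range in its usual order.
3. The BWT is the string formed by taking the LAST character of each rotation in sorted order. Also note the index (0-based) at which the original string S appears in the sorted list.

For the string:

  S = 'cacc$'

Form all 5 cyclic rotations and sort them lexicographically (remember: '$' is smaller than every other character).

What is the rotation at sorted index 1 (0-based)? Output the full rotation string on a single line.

All 5 rotations (rotation i = S[i:]+S[:i]):
  rot[0] = cacc$
  rot[1] = acc$c
  rot[2] = cc$ca
  rot[3] = c$cac
  rot[4] = $cacc
Sorted (with $ < everything):
  sorted[0] = $cacc
  sorted[1] = acc$c
  sorted[2] = c$cac
  sorted[3] = cacc$
  sorted[4] = cc$ca
sorted[1] = acc$c

Answer: acc$c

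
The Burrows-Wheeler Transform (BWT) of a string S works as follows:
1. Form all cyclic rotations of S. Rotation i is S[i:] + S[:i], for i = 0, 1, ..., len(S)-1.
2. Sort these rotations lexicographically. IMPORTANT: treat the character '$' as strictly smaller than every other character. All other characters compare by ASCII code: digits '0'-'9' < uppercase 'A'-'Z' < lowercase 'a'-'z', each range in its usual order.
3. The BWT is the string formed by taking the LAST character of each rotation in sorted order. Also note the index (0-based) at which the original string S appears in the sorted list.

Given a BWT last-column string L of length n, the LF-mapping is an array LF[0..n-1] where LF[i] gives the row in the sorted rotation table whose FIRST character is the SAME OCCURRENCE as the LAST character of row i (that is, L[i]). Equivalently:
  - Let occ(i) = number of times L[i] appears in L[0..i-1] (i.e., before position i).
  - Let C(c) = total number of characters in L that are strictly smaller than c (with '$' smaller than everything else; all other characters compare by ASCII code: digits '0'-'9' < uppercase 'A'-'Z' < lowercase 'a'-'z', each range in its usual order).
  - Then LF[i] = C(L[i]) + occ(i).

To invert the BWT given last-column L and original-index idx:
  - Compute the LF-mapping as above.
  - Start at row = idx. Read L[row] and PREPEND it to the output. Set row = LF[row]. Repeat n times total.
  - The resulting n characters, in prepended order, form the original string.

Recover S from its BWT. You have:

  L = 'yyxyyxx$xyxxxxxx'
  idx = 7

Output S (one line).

Answer: xyxxxxyxyxxyxxy$

Derivation:
LF mapping: 11 12 1 13 14 2 3 0 4 15 5 6 7 8 9 10
Walk LF starting at row 7, prepending L[row]:
  step 1: row=7, L[7]='$', prepend. Next row=LF[7]=0
  step 2: row=0, L[0]='y', prepend. Next row=LF[0]=11
  step 3: row=11, L[11]='x', prepend. Next row=LF[11]=6
  step 4: row=6, L[6]='x', prepend. Next row=LF[6]=3
  step 5: row=3, L[3]='y', prepend. Next row=LF[3]=13
  step 6: row=13, L[13]='x', prepend. Next row=LF[13]=8
  step 7: row=8, L[8]='x', prepend. Next row=LF[8]=4
  step 8: row=4, L[4]='y', prepend. Next row=LF[4]=14
  step 9: row=14, L[14]='x', prepend. Next row=LF[14]=9
  step 10: row=9, L[9]='y', prepend. Next row=LF[9]=15
  step 11: row=15, L[15]='x', prepend. Next row=LF[15]=10
  step 12: row=10, L[10]='x', prepend. Next row=LF[10]=5
  step 13: row=5, L[5]='x', prepend. Next row=LF[5]=2
  step 14: row=2, L[2]='x', prepend. Next row=LF[2]=1
  step 15: row=1, L[1]='y', prepend. Next row=LF[1]=12
  step 16: row=12, L[12]='x', prepend. Next row=LF[12]=7
Reversed output: xyxxxxyxyxxyxxy$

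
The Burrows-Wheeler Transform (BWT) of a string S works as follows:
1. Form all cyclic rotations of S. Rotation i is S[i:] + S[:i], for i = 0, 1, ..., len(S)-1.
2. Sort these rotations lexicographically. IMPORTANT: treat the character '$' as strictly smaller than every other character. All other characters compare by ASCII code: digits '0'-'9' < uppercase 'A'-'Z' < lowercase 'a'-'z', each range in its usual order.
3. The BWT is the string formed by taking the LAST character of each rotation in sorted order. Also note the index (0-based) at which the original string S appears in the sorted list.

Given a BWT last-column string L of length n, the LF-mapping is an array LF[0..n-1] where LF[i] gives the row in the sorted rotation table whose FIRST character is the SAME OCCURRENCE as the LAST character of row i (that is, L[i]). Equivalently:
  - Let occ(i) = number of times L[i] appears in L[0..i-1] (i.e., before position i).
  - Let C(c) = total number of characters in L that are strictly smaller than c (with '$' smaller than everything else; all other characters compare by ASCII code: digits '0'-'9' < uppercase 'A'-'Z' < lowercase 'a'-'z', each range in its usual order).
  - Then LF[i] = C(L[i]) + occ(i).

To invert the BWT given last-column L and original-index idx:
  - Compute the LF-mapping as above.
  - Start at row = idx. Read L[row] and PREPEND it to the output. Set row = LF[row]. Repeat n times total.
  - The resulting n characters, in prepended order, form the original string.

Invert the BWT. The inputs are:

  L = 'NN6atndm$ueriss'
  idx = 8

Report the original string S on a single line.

Answer: misunderstaN6N$

Derivation:
LF mapping: 2 3 1 4 13 9 5 8 0 14 6 10 7 11 12
Walk LF starting at row 8, prepending L[row]:
  step 1: row=8, L[8]='$', prepend. Next row=LF[8]=0
  step 2: row=0, L[0]='N', prepend. Next row=LF[0]=2
  step 3: row=2, L[2]='6', prepend. Next row=LF[2]=1
  step 4: row=1, L[1]='N', prepend. Next row=LF[1]=3
  step 5: row=3, L[3]='a', prepend. Next row=LF[3]=4
  step 6: row=4, L[4]='t', prepend. Next row=LF[4]=13
  step 7: row=13, L[13]='s', prepend. Next row=LF[13]=11
  step 8: row=11, L[11]='r', prepend. Next row=LF[11]=10
  step 9: row=10, L[10]='e', prepend. Next row=LF[10]=6
  step 10: row=6, L[6]='d', prepend. Next row=LF[6]=5
  step 11: row=5, L[5]='n', prepend. Next row=LF[5]=9
  step 12: row=9, L[9]='u', prepend. Next row=LF[9]=14
  step 13: row=14, L[14]='s', prepend. Next row=LF[14]=12
  step 14: row=12, L[12]='i', prepend. Next row=LF[12]=7
  step 15: row=7, L[7]='m', prepend. Next row=LF[7]=8
Reversed output: misunderstaN6N$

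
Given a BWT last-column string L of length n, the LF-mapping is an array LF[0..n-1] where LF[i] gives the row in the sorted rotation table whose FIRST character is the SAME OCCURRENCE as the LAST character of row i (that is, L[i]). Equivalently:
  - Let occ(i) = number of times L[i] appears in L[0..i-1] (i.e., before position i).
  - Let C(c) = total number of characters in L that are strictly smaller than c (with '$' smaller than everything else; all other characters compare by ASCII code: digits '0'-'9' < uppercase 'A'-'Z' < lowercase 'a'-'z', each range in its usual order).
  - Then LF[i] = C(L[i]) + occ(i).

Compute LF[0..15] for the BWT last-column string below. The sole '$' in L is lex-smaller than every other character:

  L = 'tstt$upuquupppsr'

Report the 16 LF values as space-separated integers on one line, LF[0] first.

Answer: 9 7 10 11 0 12 1 13 5 14 15 2 3 4 8 6

Derivation:
Char counts: '$':1, 'p':4, 'q':1, 'r':1, 's':2, 't':3, 'u':4
C (first-col start): C('$')=0, C('p')=1, C('q')=5, C('r')=6, C('s')=7, C('t')=9, C('u')=12
L[0]='t': occ=0, LF[0]=C('t')+0=9+0=9
L[1]='s': occ=0, LF[1]=C('s')+0=7+0=7
L[2]='t': occ=1, LF[2]=C('t')+1=9+1=10
L[3]='t': occ=2, LF[3]=C('t')+2=9+2=11
L[4]='$': occ=0, LF[4]=C('$')+0=0+0=0
L[5]='u': occ=0, LF[5]=C('u')+0=12+0=12
L[6]='p': occ=0, LF[6]=C('p')+0=1+0=1
L[7]='u': occ=1, LF[7]=C('u')+1=12+1=13
L[8]='q': occ=0, LF[8]=C('q')+0=5+0=5
L[9]='u': occ=2, LF[9]=C('u')+2=12+2=14
L[10]='u': occ=3, LF[10]=C('u')+3=12+3=15
L[11]='p': occ=1, LF[11]=C('p')+1=1+1=2
L[12]='p': occ=2, LF[12]=C('p')+2=1+2=3
L[13]='p': occ=3, LF[13]=C('p')+3=1+3=4
L[14]='s': occ=1, LF[14]=C('s')+1=7+1=8
L[15]='r': occ=0, LF[15]=C('r')+0=6+0=6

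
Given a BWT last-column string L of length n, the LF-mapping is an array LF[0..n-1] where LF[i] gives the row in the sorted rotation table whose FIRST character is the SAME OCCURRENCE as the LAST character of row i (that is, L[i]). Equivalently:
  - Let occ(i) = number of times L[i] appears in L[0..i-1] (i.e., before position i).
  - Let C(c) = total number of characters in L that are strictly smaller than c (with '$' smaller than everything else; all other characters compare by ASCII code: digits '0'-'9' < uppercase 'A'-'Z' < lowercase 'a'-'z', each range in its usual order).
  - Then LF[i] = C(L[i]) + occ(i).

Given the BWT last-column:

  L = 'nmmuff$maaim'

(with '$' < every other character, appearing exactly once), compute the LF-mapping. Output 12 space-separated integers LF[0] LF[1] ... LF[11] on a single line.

Answer: 10 6 7 11 3 4 0 8 1 2 5 9

Derivation:
Char counts: '$':1, 'a':2, 'f':2, 'i':1, 'm':4, 'n':1, 'u':1
C (first-col start): C('$')=0, C('a')=1, C('f')=3, C('i')=5, C('m')=6, C('n')=10, C('u')=11
L[0]='n': occ=0, LF[0]=C('n')+0=10+0=10
L[1]='m': occ=0, LF[1]=C('m')+0=6+0=6
L[2]='m': occ=1, LF[2]=C('m')+1=6+1=7
L[3]='u': occ=0, LF[3]=C('u')+0=11+0=11
L[4]='f': occ=0, LF[4]=C('f')+0=3+0=3
L[5]='f': occ=1, LF[5]=C('f')+1=3+1=4
L[6]='$': occ=0, LF[6]=C('$')+0=0+0=0
L[7]='m': occ=2, LF[7]=C('m')+2=6+2=8
L[8]='a': occ=0, LF[8]=C('a')+0=1+0=1
L[9]='a': occ=1, LF[9]=C('a')+1=1+1=2
L[10]='i': occ=0, LF[10]=C('i')+0=5+0=5
L[11]='m': occ=3, LF[11]=C('m')+3=6+3=9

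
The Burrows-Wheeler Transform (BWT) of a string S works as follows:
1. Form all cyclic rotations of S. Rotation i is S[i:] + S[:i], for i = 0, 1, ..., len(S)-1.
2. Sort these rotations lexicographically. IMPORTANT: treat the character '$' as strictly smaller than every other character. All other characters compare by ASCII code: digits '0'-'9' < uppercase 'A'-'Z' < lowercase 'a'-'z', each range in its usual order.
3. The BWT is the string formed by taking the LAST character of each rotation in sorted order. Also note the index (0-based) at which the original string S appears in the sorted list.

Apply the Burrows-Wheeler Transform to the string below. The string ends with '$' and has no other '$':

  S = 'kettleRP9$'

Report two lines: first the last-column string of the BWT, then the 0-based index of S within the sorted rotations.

All 10 rotations (rotation i = S[i:]+S[:i]):
  rot[0] = kettleRP9$
  rot[1] = ettleRP9$k
  rot[2] = ttleRP9$ke
  rot[3] = tleRP9$ket
  rot[4] = leRP9$kett
  rot[5] = eRP9$kettl
  rot[6] = RP9$kettle
  rot[7] = P9$kettleR
  rot[8] = 9$kettleRP
  rot[9] = $kettleRP9
Sorted (with $ < everything):
  sorted[0] = $kettleRP9  (last char: '9')
  sorted[1] = 9$kettleRP  (last char: 'P')
  sorted[2] = P9$kettleR  (last char: 'R')
  sorted[3] = RP9$kettle  (last char: 'e')
  sorted[4] = eRP9$kettl  (last char: 'l')
  sorted[5] = ettleRP9$k  (last char: 'k')
  sorted[6] = kettleRP9$  (last char: '$')
  sorted[7] = leRP9$kett  (last char: 't')
  sorted[8] = tleRP9$ket  (last char: 't')
  sorted[9] = ttleRP9$ke  (last char: 'e')
Last column: 9PRelk$tte
Original string S is at sorted index 6

Answer: 9PRelk$tte
6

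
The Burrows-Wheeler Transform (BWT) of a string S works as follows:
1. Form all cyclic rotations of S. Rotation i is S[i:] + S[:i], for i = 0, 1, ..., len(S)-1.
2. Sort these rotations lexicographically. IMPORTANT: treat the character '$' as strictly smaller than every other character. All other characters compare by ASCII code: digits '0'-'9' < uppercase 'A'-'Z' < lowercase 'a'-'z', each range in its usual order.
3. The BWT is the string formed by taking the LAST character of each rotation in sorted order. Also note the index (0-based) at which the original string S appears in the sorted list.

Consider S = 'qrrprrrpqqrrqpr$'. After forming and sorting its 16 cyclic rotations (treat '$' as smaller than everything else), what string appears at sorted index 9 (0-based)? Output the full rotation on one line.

Answer: rpqqrrqpr$qrrprr

Derivation:
All 16 rotations (rotation i = S[i:]+S[:i]):
  rot[0] = qrrprrrpqqrrqpr$
  rot[1] = rrprrrpqqrrqpr$q
  rot[2] = rprrrpqqrrqpr$qr
  rot[3] = prrrpqqrrqpr$qrr
  rot[4] = rrrpqqrrqpr$qrrp
  rot[5] = rrpqqrrqpr$qrrpr
  rot[6] = rpqqrrqpr$qrrprr
  rot[7] = pqqrrqpr$qrrprrr
  rot[8] = qqrrqpr$qrrprrrp
  rot[9] = qrrqpr$qrrprrrpq
  rot[10] = rrqpr$qrrprrrpqq
  rot[11] = rqpr$qrrprrrpqqr
  rot[12] = qpr$qrrprrrpqqrr
  rot[13] = pr$qrrprrrpqqrrq
  rot[14] = r$qrrprrrpqqrrqp
  rot[15] = $qrrprrrpqqrrqpr
Sorted (with $ < everything):
  sorted[0] = $qrrprrrpqqrrqpr
  sorted[1] = pqqrrqpr$qrrprrr
  sorted[2] = pr$qrrprrrpqqrrq
  sorted[3] = prrrpqqrrqpr$qrr
  sorted[4] = qpr$qrrprrrpqqrr
  sorted[5] = qqrrqpr$qrrprrrp
  sorted[6] = qrrprrrpqqrrqpr$
  sorted[7] = qrrqpr$qrrprrrpq
  sorted[8] = r$qrrprrrpqqrrqp
  sorted[9] = rpqqrrqpr$qrrprr
  sorted[10] = rprrrpqqrrqpr$qr
  sorted[11] = rqpr$qrrprrrpqqr
  sorted[12] = rrpqqrrqpr$qrrpr
  sorted[13] = rrprrrpqqrrqpr$q
  sorted[14] = rrqpr$qrrprrrpqq
  sorted[15] = rrrpqqrrqpr$qrrp
sorted[9] = rpqqrrqpr$qrrprr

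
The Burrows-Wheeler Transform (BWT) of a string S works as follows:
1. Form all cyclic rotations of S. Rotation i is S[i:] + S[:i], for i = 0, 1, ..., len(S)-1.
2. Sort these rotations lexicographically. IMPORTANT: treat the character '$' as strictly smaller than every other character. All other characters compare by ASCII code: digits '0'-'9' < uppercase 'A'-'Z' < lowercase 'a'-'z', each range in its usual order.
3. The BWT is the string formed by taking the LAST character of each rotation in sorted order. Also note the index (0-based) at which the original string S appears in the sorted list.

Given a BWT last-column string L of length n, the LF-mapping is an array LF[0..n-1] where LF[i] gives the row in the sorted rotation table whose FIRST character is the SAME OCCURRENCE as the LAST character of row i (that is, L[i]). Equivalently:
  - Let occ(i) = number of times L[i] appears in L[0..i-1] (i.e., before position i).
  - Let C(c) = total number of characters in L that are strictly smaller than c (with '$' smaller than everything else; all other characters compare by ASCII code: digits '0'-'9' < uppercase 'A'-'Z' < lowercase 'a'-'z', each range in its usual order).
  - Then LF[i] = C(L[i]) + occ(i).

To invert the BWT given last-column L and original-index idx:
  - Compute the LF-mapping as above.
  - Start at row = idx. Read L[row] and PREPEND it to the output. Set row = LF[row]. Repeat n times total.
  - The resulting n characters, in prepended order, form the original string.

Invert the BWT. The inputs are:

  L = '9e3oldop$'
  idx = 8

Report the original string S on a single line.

Answer: poodle39$

Derivation:
LF mapping: 2 4 1 6 5 3 7 8 0
Walk LF starting at row 8, prepending L[row]:
  step 1: row=8, L[8]='$', prepend. Next row=LF[8]=0
  step 2: row=0, L[0]='9', prepend. Next row=LF[0]=2
  step 3: row=2, L[2]='3', prepend. Next row=LF[2]=1
  step 4: row=1, L[1]='e', prepend. Next row=LF[1]=4
  step 5: row=4, L[4]='l', prepend. Next row=LF[4]=5
  step 6: row=5, L[5]='d', prepend. Next row=LF[5]=3
  step 7: row=3, L[3]='o', prepend. Next row=LF[3]=6
  step 8: row=6, L[6]='o', prepend. Next row=LF[6]=7
  step 9: row=7, L[7]='p', prepend. Next row=LF[7]=8
Reversed output: poodle39$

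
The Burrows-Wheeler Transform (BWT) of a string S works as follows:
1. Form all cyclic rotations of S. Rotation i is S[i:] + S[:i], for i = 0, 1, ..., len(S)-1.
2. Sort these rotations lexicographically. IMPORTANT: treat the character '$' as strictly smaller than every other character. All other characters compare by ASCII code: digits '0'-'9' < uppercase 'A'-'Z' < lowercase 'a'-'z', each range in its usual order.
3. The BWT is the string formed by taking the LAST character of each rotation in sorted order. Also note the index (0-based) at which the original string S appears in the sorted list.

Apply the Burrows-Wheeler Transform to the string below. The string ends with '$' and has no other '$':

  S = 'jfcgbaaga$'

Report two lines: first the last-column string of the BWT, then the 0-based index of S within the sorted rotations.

All 10 rotations (rotation i = S[i:]+S[:i]):
  rot[0] = jfcgbaaga$
  rot[1] = fcgbaaga$j
  rot[2] = cgbaaga$jf
  rot[3] = gbaaga$jfc
  rot[4] = baaga$jfcg
  rot[5] = aaga$jfcgb
  rot[6] = aga$jfcgba
  rot[7] = ga$jfcgbaa
  rot[8] = a$jfcgbaag
  rot[9] = $jfcgbaaga
Sorted (with $ < everything):
  sorted[0] = $jfcgbaaga  (last char: 'a')
  sorted[1] = a$jfcgbaag  (last char: 'g')
  sorted[2] = aaga$jfcgb  (last char: 'b')
  sorted[3] = aga$jfcgba  (last char: 'a')
  sorted[4] = baaga$jfcg  (last char: 'g')
  sorted[5] = cgbaaga$jf  (last char: 'f')
  sorted[6] = fcgbaaga$j  (last char: 'j')
  sorted[7] = ga$jfcgbaa  (last char: 'a')
  sorted[8] = gbaaga$jfc  (last char: 'c')
  sorted[9] = jfcgbaaga$  (last char: '$')
Last column: agbagfjac$
Original string S is at sorted index 9

Answer: agbagfjac$
9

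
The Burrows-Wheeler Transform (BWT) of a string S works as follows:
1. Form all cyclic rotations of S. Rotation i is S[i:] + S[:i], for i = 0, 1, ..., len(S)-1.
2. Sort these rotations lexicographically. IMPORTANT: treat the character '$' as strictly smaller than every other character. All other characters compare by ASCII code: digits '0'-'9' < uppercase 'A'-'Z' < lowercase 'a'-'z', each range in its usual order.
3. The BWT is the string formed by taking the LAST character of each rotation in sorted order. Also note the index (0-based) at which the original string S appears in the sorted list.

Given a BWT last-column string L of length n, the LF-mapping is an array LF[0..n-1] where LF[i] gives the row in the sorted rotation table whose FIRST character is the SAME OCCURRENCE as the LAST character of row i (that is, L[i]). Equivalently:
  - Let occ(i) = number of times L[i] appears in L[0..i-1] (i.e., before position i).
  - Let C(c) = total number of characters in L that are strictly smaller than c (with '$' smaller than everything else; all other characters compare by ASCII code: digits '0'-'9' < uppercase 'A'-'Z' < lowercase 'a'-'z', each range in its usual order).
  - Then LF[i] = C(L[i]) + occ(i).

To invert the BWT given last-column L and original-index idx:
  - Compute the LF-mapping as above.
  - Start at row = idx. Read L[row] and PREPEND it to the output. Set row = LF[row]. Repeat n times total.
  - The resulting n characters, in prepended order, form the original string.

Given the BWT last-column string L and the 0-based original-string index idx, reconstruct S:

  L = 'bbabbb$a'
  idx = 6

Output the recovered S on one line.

LF mapping: 3 4 1 5 6 7 0 2
Walk LF starting at row 6, prepending L[row]:
  step 1: row=6, L[6]='$', prepend. Next row=LF[6]=0
  step 2: row=0, L[0]='b', prepend. Next row=LF[0]=3
  step 3: row=3, L[3]='b', prepend. Next row=LF[3]=5
  step 4: row=5, L[5]='b', prepend. Next row=LF[5]=7
  step 5: row=7, L[7]='a', prepend. Next row=LF[7]=2
  step 6: row=2, L[2]='a', prepend. Next row=LF[2]=1
  step 7: row=1, L[1]='b', prepend. Next row=LF[1]=4
  step 8: row=4, L[4]='b', prepend. Next row=LF[4]=6
Reversed output: bbaabbb$

Answer: bbaabbb$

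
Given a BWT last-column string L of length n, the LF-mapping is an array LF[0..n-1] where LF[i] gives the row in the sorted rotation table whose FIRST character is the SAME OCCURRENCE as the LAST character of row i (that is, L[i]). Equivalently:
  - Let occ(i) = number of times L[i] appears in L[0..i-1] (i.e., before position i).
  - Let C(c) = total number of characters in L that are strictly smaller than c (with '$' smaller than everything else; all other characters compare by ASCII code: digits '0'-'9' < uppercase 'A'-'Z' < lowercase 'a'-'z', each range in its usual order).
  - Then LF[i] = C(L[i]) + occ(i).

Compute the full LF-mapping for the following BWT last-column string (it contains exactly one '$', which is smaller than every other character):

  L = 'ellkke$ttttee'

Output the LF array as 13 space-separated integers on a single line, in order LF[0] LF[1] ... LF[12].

Char counts: '$':1, 'e':4, 'k':2, 'l':2, 't':4
C (first-col start): C('$')=0, C('e')=1, C('k')=5, C('l')=7, C('t')=9
L[0]='e': occ=0, LF[0]=C('e')+0=1+0=1
L[1]='l': occ=0, LF[1]=C('l')+0=7+0=7
L[2]='l': occ=1, LF[2]=C('l')+1=7+1=8
L[3]='k': occ=0, LF[3]=C('k')+0=5+0=5
L[4]='k': occ=1, LF[4]=C('k')+1=5+1=6
L[5]='e': occ=1, LF[5]=C('e')+1=1+1=2
L[6]='$': occ=0, LF[6]=C('$')+0=0+0=0
L[7]='t': occ=0, LF[7]=C('t')+0=9+0=9
L[8]='t': occ=1, LF[8]=C('t')+1=9+1=10
L[9]='t': occ=2, LF[9]=C('t')+2=9+2=11
L[10]='t': occ=3, LF[10]=C('t')+3=9+3=12
L[11]='e': occ=2, LF[11]=C('e')+2=1+2=3
L[12]='e': occ=3, LF[12]=C('e')+3=1+3=4

Answer: 1 7 8 5 6 2 0 9 10 11 12 3 4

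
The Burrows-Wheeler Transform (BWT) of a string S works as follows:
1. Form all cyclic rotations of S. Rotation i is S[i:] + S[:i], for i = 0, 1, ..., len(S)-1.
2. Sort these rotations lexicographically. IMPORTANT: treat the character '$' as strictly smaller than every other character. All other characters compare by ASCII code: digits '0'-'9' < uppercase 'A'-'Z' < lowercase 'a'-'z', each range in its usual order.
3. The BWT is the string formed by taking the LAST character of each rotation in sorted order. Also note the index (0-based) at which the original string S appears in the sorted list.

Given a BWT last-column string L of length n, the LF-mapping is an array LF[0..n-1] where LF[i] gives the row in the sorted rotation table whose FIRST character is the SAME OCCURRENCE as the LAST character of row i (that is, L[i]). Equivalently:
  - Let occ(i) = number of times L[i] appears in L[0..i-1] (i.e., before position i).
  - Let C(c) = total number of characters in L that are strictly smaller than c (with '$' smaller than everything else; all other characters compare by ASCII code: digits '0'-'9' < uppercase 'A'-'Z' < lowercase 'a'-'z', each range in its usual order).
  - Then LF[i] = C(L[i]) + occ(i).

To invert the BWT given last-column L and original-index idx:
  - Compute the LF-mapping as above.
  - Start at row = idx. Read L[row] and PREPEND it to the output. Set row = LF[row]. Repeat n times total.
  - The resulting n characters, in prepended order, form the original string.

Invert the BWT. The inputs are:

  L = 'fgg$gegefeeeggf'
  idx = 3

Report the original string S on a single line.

LF mapping: 6 9 10 0 11 1 12 2 7 3 4 5 13 14 8
Walk LF starting at row 3, prepending L[row]:
  step 1: row=3, L[3]='$', prepend. Next row=LF[3]=0
  step 2: row=0, L[0]='f', prepend. Next row=LF[0]=6
  step 3: row=6, L[6]='g', prepend. Next row=LF[6]=12
  step 4: row=12, L[12]='g', prepend. Next row=LF[12]=13
  step 5: row=13, L[13]='g', prepend. Next row=LF[13]=14
  step 6: row=14, L[14]='f', prepend. Next row=LF[14]=8
  step 7: row=8, L[8]='f', prepend. Next row=LF[8]=7
  step 8: row=7, L[7]='e', prepend. Next row=LF[7]=2
  step 9: row=2, L[2]='g', prepend. Next row=LF[2]=10
  step 10: row=10, L[10]='e', prepend. Next row=LF[10]=4
  step 11: row=4, L[4]='g', prepend. Next row=LF[4]=11
  step 12: row=11, L[11]='e', prepend. Next row=LF[11]=5
  step 13: row=5, L[5]='e', prepend. Next row=LF[5]=1
  step 14: row=1, L[1]='g', prepend. Next row=LF[1]=9
  step 15: row=9, L[9]='e', prepend. Next row=LF[9]=3
Reversed output: egeegegeffgggf$

Answer: egeegegeffgggf$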